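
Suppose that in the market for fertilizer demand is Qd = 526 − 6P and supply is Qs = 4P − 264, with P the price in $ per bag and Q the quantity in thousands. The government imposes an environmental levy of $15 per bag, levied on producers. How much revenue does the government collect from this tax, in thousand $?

Before the tax: set 526 − 6P = 4P − 264 → P* = $79, Q* = 52.
With the tax collected from producers, supply shifts: Qs = 4(P − 15) − 264.
Solving gives Q = 16 with consumers paying $85 and producers receiving $70 (the $15 wedge).
Revenue = t · Q = 15 · 16 = $240.

Tax revenue = $240 thousand.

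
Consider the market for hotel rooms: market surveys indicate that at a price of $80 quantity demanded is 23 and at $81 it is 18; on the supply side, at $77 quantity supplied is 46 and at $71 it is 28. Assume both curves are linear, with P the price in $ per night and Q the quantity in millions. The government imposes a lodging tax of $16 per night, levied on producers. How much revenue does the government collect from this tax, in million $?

Demand slope: (18 − 23)/(81 − 80) = -5, so Qd = 423 − 5P.
Supply slope: (28 − 46)/(71 − 77) = 3, so Qs = 3P − 185.
Before the tax: set 423 − 5P = 3P − 185 → P* = $76, Q* = 43.
With the tax collected from producers, supply shifts: Qs = 3(P − 16) − 185.
New equilibrium: consumers pay $82, producers receive $66, Q = 13. (Wedge: Pb − Ps = 16.)
Revenue = t · Q = 16 · 13 = $208.

Tax revenue = $208 million.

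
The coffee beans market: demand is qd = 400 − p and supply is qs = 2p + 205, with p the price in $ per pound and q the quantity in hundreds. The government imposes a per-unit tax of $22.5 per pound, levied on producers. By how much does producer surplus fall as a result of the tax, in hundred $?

Without the tax, 400 − p = 2p + 205 gives 3p = 195, so p* = $65 and q* = 335.
With the tax collected from producers, supply shifts: qs = 2(p − 22.5) + 205.
New equilibrium: buyers pay $80, producers receive $57.5, q = 320. (Wedge: pb − ps = 22.5.)
ΔPS is the trapezoid between Q = 320 and Q = 335 of height $7.5: ½ · (335 + 320) · 7.5 = $2456.25.

Producer surplus falls by $2456.25 hundred.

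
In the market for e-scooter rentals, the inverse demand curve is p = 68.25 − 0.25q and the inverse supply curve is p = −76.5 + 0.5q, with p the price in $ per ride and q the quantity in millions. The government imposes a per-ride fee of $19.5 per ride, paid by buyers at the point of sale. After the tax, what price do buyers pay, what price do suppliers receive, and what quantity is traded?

Buyers pay $26.5; suppliers receive $7; quantity = 167.

Inverting to q(p) form: qd = 273 − 4p; qs = 2p + 153.
Before the tax: set 273 − 4p = 2p + 153 → p* = $20, q* = 193.
With the tax collected from buyers, demand (in seller-price terms) shifts: qd = 273 − 4(p + 19.5).
New equilibrium: buyers pay $26.5, suppliers receive $7, q = 167. (Wedge: pb − ps = 19.5.)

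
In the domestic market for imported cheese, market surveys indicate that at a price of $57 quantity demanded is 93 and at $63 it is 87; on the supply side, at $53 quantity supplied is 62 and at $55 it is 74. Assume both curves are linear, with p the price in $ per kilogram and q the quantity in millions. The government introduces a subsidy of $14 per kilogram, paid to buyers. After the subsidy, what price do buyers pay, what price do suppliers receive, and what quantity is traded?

Buyers pay $46; suppliers receive $60; quantity = 104.

Demand slope: (87 − 93)/(63 − 57) = -1, so qd = 150 − p.
Supply slope: (74 − 62)/(55 − 53) = 6, so qs = 6p − 256.
Without the subsidy, 150 − p = 6p − 256 gives 7p = 406, so p* = $58 and q* = 92.
With a per-unit subsidy paid to buyers, each effectively pays p − 14, so demand becomes qd = 150 − (p − 14).
New equilibrium: buyers pay $46, suppliers receive $60, q = 104. (Wedge: pb − ps = −14.)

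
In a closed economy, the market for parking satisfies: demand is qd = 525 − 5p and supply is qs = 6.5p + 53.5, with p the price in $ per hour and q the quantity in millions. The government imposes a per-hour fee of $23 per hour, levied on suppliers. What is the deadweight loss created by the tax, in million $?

Before the tax: set 525 − 5p = 6.5p + 53.5 → p* = $41, q* = 320.
With the tax collected from suppliers, supply shifts: qs = 6.5(p − 23) + 53.5.
Solving gives q = 255 with buyers paying $54 and suppliers receiving $31 (the $23 wedge).
Quantity falls by |ΔQ| = |320 − 255| = 65.
DWL = ½ · t · |ΔQ| = ½ · 23 · 65 = $747.5.

Deadweight loss = $747.5 million.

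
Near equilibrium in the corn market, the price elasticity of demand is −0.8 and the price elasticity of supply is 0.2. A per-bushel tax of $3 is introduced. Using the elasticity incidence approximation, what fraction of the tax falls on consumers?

Consumers' share ≈ 0.2.

Incidence ratio: consumers' share ≈ εs / (εs + |εd|) = 0.2 / (0.2 + 0.8) = 0.2.
Supply is the less elastic side, so consumers bear the smaller share.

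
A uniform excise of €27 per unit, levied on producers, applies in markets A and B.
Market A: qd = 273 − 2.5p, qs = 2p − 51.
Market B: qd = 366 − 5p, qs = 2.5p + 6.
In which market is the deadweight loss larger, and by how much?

Market A: pre-tax p* = €72, q* = 93; post-tax q = 63; deadweight loss = €405.
Market B: pre-tax p* = €48, q* = 126; post-tax q = 81; deadweight loss = €607.5.
Difference: €405 vs €607.5 → market B is larger by €202.5.

Market B, by €202.5.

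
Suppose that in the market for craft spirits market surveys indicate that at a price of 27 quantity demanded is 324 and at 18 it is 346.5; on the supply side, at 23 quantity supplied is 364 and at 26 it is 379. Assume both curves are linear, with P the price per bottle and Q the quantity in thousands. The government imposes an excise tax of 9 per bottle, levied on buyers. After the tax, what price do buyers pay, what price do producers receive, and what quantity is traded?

Demand slope: (346.5 − 324)/(18 − 27) = -2.5, so Qd = 391.5 − 2.5P.
Supply slope: (379 − 364)/(26 − 23) = 5, so Qs = 5P + 249.
Before the tax: set 391.5 − 2.5P = 5P + 249 → P* = 19, Q* = 344.
With the tax collected from buyers, demand (in seller-price terms) shifts: Qd = 391.5 − 2.5(P + 9).
New equilibrium: buyers pay 25, producers receive 16, Q = 329. (Wedge: Pb − Ps = 9.)
The less price-elastic side of the market bears the larger share of a per-unit tax.

Buyers pay 25; producers receive 16; quantity = 329.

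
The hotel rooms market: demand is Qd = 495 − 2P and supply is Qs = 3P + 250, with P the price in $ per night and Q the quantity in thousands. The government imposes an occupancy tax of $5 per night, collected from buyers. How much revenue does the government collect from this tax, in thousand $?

Before the tax: set 495 − 2P = 3P + 250 → P* = $49, Q* = 397.
With the tax collected from buyers, demand (in seller-price terms) shifts: Qd = 495 − 2(P + 5).
Solving gives Q = 391 with buyers paying $52 and suppliers receiving $47 (the $5 wedge).
Revenue = t · Q = 5 · 391 = $1955.

Tax revenue = $1955 thousand.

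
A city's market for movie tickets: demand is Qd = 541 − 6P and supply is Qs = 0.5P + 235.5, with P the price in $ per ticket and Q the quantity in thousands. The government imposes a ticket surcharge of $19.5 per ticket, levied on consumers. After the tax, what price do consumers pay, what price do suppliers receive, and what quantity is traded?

Before the tax: set 541 − 6P = 0.5P + 235.5 → P* = $47, Q* = 259.
With the tax collected from consumers, demand (in seller-price terms) shifts: Qd = 541 − 6(P + 19.5).
Solving gives Q = 250 with consumers paying $48.5 and suppliers receiving $29 (the $19.5 wedge).
The less price-elastic side of the market bears the larger share of a per-unit tax.

Consumers pay $48.5; suppliers receive $29; quantity = 250.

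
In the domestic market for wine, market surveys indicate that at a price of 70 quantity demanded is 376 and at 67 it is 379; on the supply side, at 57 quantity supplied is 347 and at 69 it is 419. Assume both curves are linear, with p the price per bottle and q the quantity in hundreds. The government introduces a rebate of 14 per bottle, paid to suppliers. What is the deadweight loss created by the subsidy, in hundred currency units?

Deadweight loss = 84 hundred.

Demand slope: (379 − 376)/(67 − 70) = -1, so qd = 446 − p.
Supply slope: (419 − 347)/(69 − 57) = 6, so qs = 6p + 5.
Without the subsidy, 446 − p = 6p + 5 gives 7p = 441, so p* = 63 and q* = 383.
With a per-unit subsidy paid to suppliers, each receives p + 14 per unit sold, so supply becomes qs = 6(p + 14) + 5.
New equilibrium: consumers pay 51, suppliers receive 65, q = 395. (Wedge: pb − ps = −14.)
Quantity rises by |ΔQ| = |383 − 395| = 12.
DWL = ½ · t · |ΔQ| = ½ · 14 · 12 = 84.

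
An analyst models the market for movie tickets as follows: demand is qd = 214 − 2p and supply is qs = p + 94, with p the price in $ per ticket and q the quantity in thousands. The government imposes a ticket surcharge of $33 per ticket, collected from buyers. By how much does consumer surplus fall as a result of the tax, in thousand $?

Before the tax: set 214 − 2p = p + 94 → p* = $40, q* = 134.
With the tax collected from buyers, demand (in seller-price terms) shifts: qd = 214 − 2(p + 33).
Solving gives q = 112 with buyers paying $51 and sellers receiving $18 (the $33 wedge).
ΔCS is the trapezoid between Q = 112 and Q = 134 of height $11: ½ · (134 + 112) · 11 = $1353.

Consumer surplus falls by $1353 thousand.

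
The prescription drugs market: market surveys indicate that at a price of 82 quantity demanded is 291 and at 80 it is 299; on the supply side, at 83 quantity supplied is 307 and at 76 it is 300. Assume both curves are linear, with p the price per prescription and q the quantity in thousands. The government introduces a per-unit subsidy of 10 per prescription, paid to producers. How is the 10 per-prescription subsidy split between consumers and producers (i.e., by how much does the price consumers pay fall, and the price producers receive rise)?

Consumers gain 2 per prescription; producers gain 8 per prescription.

Demand slope: (299 − 291)/(80 − 82) = -4, so qd = 619 − 4p.
Supply slope: (300 − 307)/(76 − 83) = 1, so qs = p + 224.
Without the subsidy, 619 − 4p = p + 224 gives 5p = 395, so p* = 79 and q* = 303.
With a per-unit subsidy paid to producers, each receives p + 10 per unit sold, so supply becomes qs = (p + 10) + 224.
Solving gives q = 311 with consumers paying 77 and producers receiving 87 (the 10 wedge).
Gain to consumers: 2; to producers: 8. (They sum to 10.)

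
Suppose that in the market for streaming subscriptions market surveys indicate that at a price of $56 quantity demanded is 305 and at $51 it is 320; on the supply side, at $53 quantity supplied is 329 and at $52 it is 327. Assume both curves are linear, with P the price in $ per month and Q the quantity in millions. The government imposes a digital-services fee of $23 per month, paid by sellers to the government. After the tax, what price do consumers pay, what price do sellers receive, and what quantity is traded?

Demand slope: (320 − 305)/(51 − 56) = -3, so Qd = 473 − 3P.
Supply slope: (327 − 329)/(52 − 53) = 2, so Qs = 2P + 223.
Without the tax, 473 − 3P = 2P + 223 gives 5P = 250, so P* = $50 and Q* = 323.
With the tax collected from sellers, supply shifts: Qs = 2(P − 23) + 223.
Solving gives Q = 295.4 with consumers paying $59.2 and sellers receiving $36.2 (the $23 wedge).
The less price-elastic side of the market bears the larger share of a per-unit tax.

Consumers pay $59.2; sellers receive $36.2; quantity = 295.4.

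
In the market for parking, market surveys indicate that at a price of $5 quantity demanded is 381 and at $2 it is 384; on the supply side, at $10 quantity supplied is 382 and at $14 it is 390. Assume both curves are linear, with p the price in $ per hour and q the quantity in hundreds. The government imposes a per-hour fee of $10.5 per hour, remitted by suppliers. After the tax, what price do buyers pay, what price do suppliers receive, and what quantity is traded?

Buyers pay $15; suppliers receive $4.5; quantity = 371.

Demand slope: (384 − 381)/(2 − 5) = -1, so qd = 386 − p.
Supply slope: (390 − 382)/(14 − 10) = 2, so qs = 2p + 362.
Before the tax: set 386 − p = 2p + 362 → p* = $8, q* = 378.
With the tax collected from suppliers, supply shifts: qs = 2(p − 10.5) + 362.
New equilibrium: buyers pay $15, suppliers receive $4.5, q = 371. (Wedge: pb − ps = 10.5.)
The less price-elastic side of the market bears the larger share of a per-unit tax.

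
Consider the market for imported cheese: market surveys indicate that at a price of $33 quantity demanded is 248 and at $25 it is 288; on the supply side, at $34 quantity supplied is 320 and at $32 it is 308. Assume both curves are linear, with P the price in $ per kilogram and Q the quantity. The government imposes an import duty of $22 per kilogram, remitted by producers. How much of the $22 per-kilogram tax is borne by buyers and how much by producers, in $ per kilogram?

Demand slope: (288 − 248)/(25 − 33) = -5, so Qd = 413 − 5P.
Supply slope: (308 − 320)/(32 − 34) = 6, so Qs = 6P + 116.
Before the tax: set 413 − 5P = 6P + 116 → P* = $27, Q* = 278.
With the tax collected from producers, supply shifts: Qs = 6(P − 22) + 116.
New equilibrium: buyers pay $39, producers receive $17, Q = 218. (Wedge: Pb − Ps = 22.)
Burden on buyers: $12; on producers: $10. (They sum to $22.)
The less price-elastic side of the market bears the larger share of a per-unit tax.

Buyers bear $12 per kilogram; producers bear $10 per kilogram.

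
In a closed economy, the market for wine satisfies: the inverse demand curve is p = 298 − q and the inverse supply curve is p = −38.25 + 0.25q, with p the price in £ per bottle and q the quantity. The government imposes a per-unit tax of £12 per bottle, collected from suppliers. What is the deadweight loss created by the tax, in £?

Inverting to q(p) form: qd = 298 − p; qs = 4p + 153.
Without the tax, 298 − p = 4p + 153 gives 5p = 145, so p* = £29 and q* = 269.
With the tax collected from suppliers, supply shifts: qs = 4(p − 12) + 153.
New equilibrium: consumers pay £38.6, suppliers receive £26.6, q = 259.4. (Wedge: pb − ps = 12.)
Quantity falls by |ΔQ| = |269 − 259.4| = 9.6.
DWL = ½ · t · |ΔQ| = ½ · 12 · 9.6 = £57.6.

Deadweight loss = £57.6.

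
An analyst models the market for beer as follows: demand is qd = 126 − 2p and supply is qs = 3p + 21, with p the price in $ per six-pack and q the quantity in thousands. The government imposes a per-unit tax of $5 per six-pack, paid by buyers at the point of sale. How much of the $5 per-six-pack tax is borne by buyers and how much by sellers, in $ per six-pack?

Without the tax, 126 − 2p = 3p + 21 gives 5p = 105, so p* = $21 and q* = 84.
With the tax collected from buyers, demand (in seller-price terms) shifts: qd = 126 − 2(p + 5).
New equilibrium: buyers pay $24, sellers receive $19, q = 78. (Wedge: pb − ps = 5.)
Burden on buyers: $3; on sellers: $2. (They sum to $5.)
The less price-elastic side of the market bears the larger share of a per-unit tax.

Buyers bear $3 per six-pack; sellers bear $2 per six-pack.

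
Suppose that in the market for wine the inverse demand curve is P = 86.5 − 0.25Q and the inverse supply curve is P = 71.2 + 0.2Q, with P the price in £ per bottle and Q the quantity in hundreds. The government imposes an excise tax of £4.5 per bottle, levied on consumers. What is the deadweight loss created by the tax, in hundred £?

Deadweight loss = £22.5 hundred.

Rewrite in direct form: Qd = 346 − 4P and Qs = 5P − 356.
Without the tax, 346 − 4P = 5P − 356 gives 9P = 702, so P* = £78 and Q* = 34.
With the tax collected from consumers, demand (in seller-price terms) shifts: Qd = 346 − 4(P + 4.5).
Solving gives Q = 24 with consumers paying £80.5 and producers receiving £76 (the £4.5 wedge).
Quantity falls by |ΔQ| = |34 − 24| = 10.
DWL = ½ · t · |ΔQ| = ½ · 4.5 · 10 = £22.5.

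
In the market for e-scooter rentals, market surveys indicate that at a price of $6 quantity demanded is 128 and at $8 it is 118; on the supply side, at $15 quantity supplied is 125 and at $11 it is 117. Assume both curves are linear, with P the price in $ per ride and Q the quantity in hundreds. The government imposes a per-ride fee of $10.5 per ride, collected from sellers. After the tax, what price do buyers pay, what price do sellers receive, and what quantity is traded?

Demand slope: (118 − 128)/(8 − 6) = -5, so Qd = 158 − 5P.
Supply slope: (117 − 125)/(11 − 15) = 2, so Qs = 2P + 95.
Before the tax: set 158 − 5P = 2P + 95 → P* = $9, Q* = 113.
With the tax collected from sellers, supply shifts: Qs = 2(P − 10.5) + 95.
New equilibrium: buyers pay $12, sellers receive $1.5, Q = 98. (Wedge: Pb − Ps = 10.5.)

Buyers pay $12; sellers receive $1.5; quantity = 98.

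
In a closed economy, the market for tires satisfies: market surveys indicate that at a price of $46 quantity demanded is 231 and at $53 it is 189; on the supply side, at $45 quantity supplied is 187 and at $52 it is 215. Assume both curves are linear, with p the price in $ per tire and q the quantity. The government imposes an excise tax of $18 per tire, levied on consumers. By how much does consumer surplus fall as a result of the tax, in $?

Demand slope: (189 − 231)/(53 − 46) = -6, so qd = 507 − 6p.
Supply slope: (215 − 187)/(52 − 45) = 4, so qs = 4p + 7.
Without the tax, 507 − 6p = 4p + 7 gives 10p = 500, so p* = $50 and q* = 207.
With the tax collected from consumers, demand (in seller-price terms) shifts: qd = 507 − 6(p + 18).
Solving gives q = 163.8 with consumers paying $57.2 and sellers receiving $39.2 (the $18 wedge).
ΔCS is the trapezoid between Q = 163.8 and Q = 207 of height $7.2: ½ · (207 + 163.8) · 7.2 = $1334.88.

Consumer surplus falls by $1334.88.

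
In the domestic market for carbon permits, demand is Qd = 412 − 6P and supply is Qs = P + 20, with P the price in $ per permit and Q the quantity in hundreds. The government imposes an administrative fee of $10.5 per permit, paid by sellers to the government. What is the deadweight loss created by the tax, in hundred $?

Without the tax, 412 − 6P = P + 20 gives 7P = 392, so P* = $56 and Q* = 76.
With the tax collected from sellers, supply shifts: Qs = (P − 10.5) + 20.
Solving gives Q = 67 with consumers paying $57.5 and sellers receiving $47 (the $10.5 wedge).
Quantity falls by |ΔQ| = |76 − 67| = 9.
DWL = ½ · t · |ΔQ| = ½ · 10.5 · 9 = $47.25.

Deadweight loss = $47.25 hundred.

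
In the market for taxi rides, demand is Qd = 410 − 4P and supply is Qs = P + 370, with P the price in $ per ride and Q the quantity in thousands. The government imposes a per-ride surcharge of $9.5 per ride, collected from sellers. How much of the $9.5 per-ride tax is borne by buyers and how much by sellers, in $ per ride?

Before the tax: set 410 − 4P = P + 370 → P* = $8, Q* = 378.
With the tax collected from sellers, supply shifts: Qs = (P − 9.5) + 370.
Solving gives Q = 370.4 with buyers paying $9.9 and sellers receiving $0.4 (the $9.5 wedge).
Burden on buyers: $1.9; on sellers: $7.6. (They sum to $9.5.)
The less price-elastic side of the market bears the larger share of a per-unit tax.

Buyers bear $1.9 per ride; sellers bear $7.6 per ride.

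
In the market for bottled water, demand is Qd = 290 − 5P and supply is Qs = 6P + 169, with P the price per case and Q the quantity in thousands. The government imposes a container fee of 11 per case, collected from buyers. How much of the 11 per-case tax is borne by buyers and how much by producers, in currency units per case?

Without the tax, 290 − 5P = 6P + 169 gives 11P = 121, so P* = 11 and Q* = 235.
With the tax collected from buyers, demand (in seller-price terms) shifts: Qd = 290 − 5(P + 11).
Solving gives Q = 205 with buyers paying 17 and producers receiving 6 (the 11 wedge).
Burden on buyers: 6; on producers: 5. (They sum to 11.)
The less price-elastic side of the market bears the larger share of a per-unit tax.

Buyers bear 6 per case; producers bear 5 per case.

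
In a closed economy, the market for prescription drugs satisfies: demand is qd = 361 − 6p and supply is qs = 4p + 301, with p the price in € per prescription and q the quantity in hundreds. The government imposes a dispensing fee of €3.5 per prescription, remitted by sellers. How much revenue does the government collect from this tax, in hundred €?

Tax revenue = €1108.1 hundred.

Before the tax: set 361 − 6p = 4p + 301 → p* = €6, q* = 325.
With the tax collected from sellers, supply shifts: qs = 4(p − 3.5) + 301.
New equilibrium: buyers pay €7.4, sellers receive €3.9, q = 316.6. (Wedge: pb − ps = 3.5.)
Revenue = t · Q = 3.5 · 316.6 = €1108.1.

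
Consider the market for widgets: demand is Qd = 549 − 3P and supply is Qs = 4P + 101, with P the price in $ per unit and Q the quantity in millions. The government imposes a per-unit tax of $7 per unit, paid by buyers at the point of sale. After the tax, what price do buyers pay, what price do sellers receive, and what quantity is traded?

Before the tax: set 549 − 3P = 4P + 101 → P* = $64, Q* = 357.
With the tax collected from buyers, demand (in seller-price terms) shifts: Qd = 549 − 3(P + 7).
New equilibrium: buyers pay $68, sellers receive $61, Q = 345. (Wedge: Pb − Ps = 7.)

Buyers pay $68; sellers receive $61; quantity = 345.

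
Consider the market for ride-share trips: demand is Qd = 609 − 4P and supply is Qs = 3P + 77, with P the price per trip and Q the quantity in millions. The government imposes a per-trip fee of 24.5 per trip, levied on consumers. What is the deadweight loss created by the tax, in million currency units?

Before the tax: set 609 − 4P = 3P + 77 → P* = 76, Q* = 305.
With the tax collected from consumers, demand (in seller-price terms) shifts: Qd = 609 − 4(P + 24.5).
Solving gives Q = 263 with consumers paying 86.5 and suppliers receiving 62 (the 24.5 wedge).
Quantity falls by |ΔQ| = |305 − 263| = 42.
DWL = ½ · t · |ΔQ| = ½ · 24.5 · 42 = 514.5.

Deadweight loss = 514.5 million.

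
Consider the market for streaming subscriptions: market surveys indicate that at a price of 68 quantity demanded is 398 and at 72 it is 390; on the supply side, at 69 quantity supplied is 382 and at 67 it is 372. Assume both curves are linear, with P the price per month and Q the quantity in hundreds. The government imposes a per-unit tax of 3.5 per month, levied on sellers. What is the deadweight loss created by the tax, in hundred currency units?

Deadweight loss = 8.75 hundred.

Demand slope: (390 − 398)/(72 − 68) = -2, so Qd = 534 − 2P.
Supply slope: (372 − 382)/(67 − 69) = 5, so Qs = 5P + 37.
Without the tax, 534 − 2P = 5P + 37 gives 7P = 497, so P* = 71 and Q* = 392.
With the tax collected from sellers, supply shifts: Qs = 5(P − 3.5) + 37.
Solving gives Q = 387 with buyers paying 73.5 and sellers receiving 70 (the 3.5 wedge).
Quantity falls by |ΔQ| = |392 − 387| = 5.
DWL = ½ · t · |ΔQ| = ½ · 3.5 · 5 = 8.75.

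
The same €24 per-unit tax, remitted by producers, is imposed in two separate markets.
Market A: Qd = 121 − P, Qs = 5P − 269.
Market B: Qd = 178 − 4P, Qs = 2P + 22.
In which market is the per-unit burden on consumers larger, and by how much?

Market A: pre-tax P* = €65, Q* = 56; post-tax Q = 36; per-unit burden on consumers = €20.
Market B: pre-tax P* = €26, Q* = 74; post-tax Q = 42; per-unit burden on consumers = €8.
Difference: €20 vs €8 → market A is larger by €12.

Market A, by €12.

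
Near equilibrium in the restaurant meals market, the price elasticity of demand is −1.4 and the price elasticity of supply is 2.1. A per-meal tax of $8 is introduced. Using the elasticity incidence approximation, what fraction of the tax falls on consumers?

Incidence ratio: consumers' share ≈ εs / (εs + |εd|) = 2.1 / (2.1 + 1.4) = 0.6.
Supply is the more elastic side, so consumers bear the larger share.

Consumers' share ≈ 0.6.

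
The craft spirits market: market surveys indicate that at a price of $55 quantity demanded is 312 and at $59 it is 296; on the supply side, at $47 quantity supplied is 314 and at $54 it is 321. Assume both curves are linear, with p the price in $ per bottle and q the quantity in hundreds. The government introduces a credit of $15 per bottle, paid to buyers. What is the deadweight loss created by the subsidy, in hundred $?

Demand slope: (296 − 312)/(59 − 55) = -4, so qd = 532 − 4p.
Supply slope: (321 − 314)/(54 − 47) = 1, so qs = p + 267.
Without the subsidy, 532 − 4p = p + 267 gives 5p = 265, so p* = $53 and q* = 320.
With a per-unit subsidy paid to buyers, each effectively pays p − 15, so demand becomes qd = 532 − 4(p − 15).
Solving gives q = 332 with buyers paying $50 and sellers receiving $65 (the $15 wedge).
Quantity rises by |ΔQ| = |320 − 332| = 12.
DWL = ½ · t · |ΔQ| = ½ · 15 · 12 = $90.

Deadweight loss = $90 hundred.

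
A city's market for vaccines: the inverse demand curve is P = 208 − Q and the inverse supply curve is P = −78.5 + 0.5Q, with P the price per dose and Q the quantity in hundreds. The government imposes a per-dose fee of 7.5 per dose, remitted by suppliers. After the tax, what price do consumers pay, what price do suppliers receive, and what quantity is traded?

Rewrite in direct form: Qd = 208 − P and Qs = 2P + 157.
Without the tax, 208 − P = 2P + 157 gives 3P = 51, so P* = 17 and Q* = 191.
With the tax collected from suppliers, supply shifts: Qs = 2(P − 7.5) + 157.
New equilibrium: consumers pay 22, suppliers receive 14.5, Q = 186. (Wedge: Pb − Ps = 7.5.)
The less price-elastic side of the market bears the larger share of a per-unit tax.

Consumers pay 22; suppliers receive 14.5; quantity = 186.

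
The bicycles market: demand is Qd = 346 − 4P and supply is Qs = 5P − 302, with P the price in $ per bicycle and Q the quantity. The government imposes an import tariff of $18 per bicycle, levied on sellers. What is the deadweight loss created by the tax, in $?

Deadweight loss = $360.

Without the tax, 346 − 4P = 5P − 302 gives 9P = 648, so P* = $72 and Q* = 58.
With the tax collected from sellers, supply shifts: Qs = 5(P − 18) − 302.
New equilibrium: buyers pay $82, sellers receive $64, Q = 18. (Wedge: Pb − Ps = 18.)
Quantity falls by |ΔQ| = |58 − 18| = 40.
DWL = ½ · t · |ΔQ| = ½ · 18 · 40 = $360.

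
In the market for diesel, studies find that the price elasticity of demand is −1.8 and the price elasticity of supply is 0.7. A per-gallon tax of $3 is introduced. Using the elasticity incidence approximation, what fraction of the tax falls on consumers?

Consumers' share ≈ 0.28.

Incidence ratio: consumers' share ≈ εs / (εs + |εd|) = 0.7 / (0.7 + 1.8) = 0.28.
Supply is the less elastic side, so consumers bear the smaller share.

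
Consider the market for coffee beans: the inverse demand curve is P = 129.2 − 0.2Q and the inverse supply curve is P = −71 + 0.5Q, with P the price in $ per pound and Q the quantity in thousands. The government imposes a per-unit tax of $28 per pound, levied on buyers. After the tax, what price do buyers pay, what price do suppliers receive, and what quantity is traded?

Inverting to Q(P) form: Qd = 646 − 5P; Qs = 2P + 142.
Without the tax, 646 − 5P = 2P + 142 gives 7P = 504, so P* = $72 and Q* = 286.
With the tax collected from buyers, demand (in seller-price terms) shifts: Qd = 646 − 5(P + 28).
Solving gives Q = 246 with buyers paying $80 and suppliers receiving $52 (the $28 wedge).
The less price-elastic side of the market bears the larger share of a per-unit tax.

Buyers pay $80; suppliers receive $52; quantity = 246.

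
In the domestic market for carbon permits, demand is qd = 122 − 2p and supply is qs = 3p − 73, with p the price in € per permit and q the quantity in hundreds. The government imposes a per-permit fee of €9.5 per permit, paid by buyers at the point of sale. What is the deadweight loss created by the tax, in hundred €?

Without the tax, 122 − 2p = 3p − 73 gives 5p = 195, so p* = €39 and q* = 44.
With the tax collected from buyers, demand (in seller-price terms) shifts: qd = 122 − 2(p + 9.5).
Solving gives q = 32.6 with buyers paying €44.7 and producers receiving €35.2 (the €9.5 wedge).
Quantity falls by |ΔQ| = |44 − 32.6| = 11.4.
DWL = ½ · t · |ΔQ| = ½ · 9.5 · 11.4 = €54.15.

Deadweight loss = €54.15 hundred.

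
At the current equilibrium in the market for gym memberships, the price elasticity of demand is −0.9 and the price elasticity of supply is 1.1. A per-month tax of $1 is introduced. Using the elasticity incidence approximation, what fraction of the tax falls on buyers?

Incidence ratio: buyers' share ≈ εs / (εs + |εd|) = 1.1 / (1.1 + 0.9) = 0.55.
Supply is the more elastic side, so buyers bear the larger share.

Buyers' share ≈ 0.55.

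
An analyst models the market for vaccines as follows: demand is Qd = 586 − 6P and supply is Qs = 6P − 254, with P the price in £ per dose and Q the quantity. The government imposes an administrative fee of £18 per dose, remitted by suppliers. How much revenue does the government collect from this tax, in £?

Without the tax, 586 − 6P = 6P − 254 gives 12P = 840, so P* = £70 and Q* = 166.
With the tax collected from suppliers, supply shifts: Qs = 6(P − 18) − 254.
New equilibrium: consumers pay £79, suppliers receive £61, Q = 112. (Wedge: Pb − Ps = 18.)
Revenue = t · Q = 18 · 112 = £2016.

Tax revenue = £2016.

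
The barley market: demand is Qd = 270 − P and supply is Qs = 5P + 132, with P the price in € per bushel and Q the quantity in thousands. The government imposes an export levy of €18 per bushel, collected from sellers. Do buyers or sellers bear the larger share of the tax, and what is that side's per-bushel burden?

Buyers bear the larger share: €15 per bushel.

Without the tax, 270 − P = 5P + 132 gives 6P = 138, so P* = €23 and Q* = 247.
With the tax collected from sellers, supply shifts: Qs = 5(P − 18) + 132.
Solving gives Q = 232 with buyers paying €38 and sellers receiving €20 (the €18 wedge).
Per-bushel burden: buyers €15, sellers €3.
Buyers take the larger share because demand is less price-elastic here (demand slope 1 vs supply slope 5).
The less price-elastic side of the market bears the larger share of a per-unit tax.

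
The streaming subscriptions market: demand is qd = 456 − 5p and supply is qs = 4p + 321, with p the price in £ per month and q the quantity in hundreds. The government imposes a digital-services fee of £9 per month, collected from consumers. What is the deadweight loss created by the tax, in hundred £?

Before the tax: set 456 − 5p = 4p + 321 → p* = £15, q* = 381.
With the tax collected from consumers, demand (in seller-price terms) shifts: qd = 456 − 5(p + 9).
Solving gives q = 361 with consumers paying £19 and suppliers receiving £10 (the £9 wedge).
Quantity falls by |ΔQ| = |381 − 361| = 20.
DWL = ½ · t · |ΔQ| = ½ · 9 · 20 = £90.

Deadweight loss = £90 hundred.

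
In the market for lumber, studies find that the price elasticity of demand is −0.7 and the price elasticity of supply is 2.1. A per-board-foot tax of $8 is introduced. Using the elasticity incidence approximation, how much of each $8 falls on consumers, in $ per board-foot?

Incidence ratio: consumers' share ≈ εs / (εs + |εd|) = 2.1 / (2.1 + 0.7) = 0.75.
So consumers bear ≈ 0.75 × $8 = $6; suppliers bear $2.

Consumers bear ≈ $6 per board-foot.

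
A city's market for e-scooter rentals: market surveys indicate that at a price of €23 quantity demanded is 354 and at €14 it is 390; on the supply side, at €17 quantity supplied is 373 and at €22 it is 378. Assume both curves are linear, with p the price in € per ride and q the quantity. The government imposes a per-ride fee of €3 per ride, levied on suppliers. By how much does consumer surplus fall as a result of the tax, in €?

Demand slope: (390 − 354)/(14 − 23) = -4, so qd = 446 − 4p.
Supply slope: (378 − 373)/(22 − 17) = 1, so qs = p + 356.
Before the tax: set 446 − 4p = p + 356 → p* = €18, q* = 374.
With the tax collected from suppliers, supply shifts: qs = (p − 3) + 356.
New equilibrium: consumers pay €18.6, suppliers receive €15.6, q = 371.6. (Wedge: pb − ps = 3.)
ΔCS is the trapezoid between Q = 371.6 and Q = 374 of height €0.6: ½ · (374 + 371.6) · 0.6 = €223.68.

Consumer surplus falls by €223.68.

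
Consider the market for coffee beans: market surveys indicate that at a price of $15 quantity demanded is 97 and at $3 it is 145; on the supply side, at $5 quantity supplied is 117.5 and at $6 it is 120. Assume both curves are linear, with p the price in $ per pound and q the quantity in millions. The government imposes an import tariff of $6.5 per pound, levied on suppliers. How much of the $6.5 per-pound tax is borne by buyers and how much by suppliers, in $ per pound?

Demand slope: (145 − 97)/(3 − 15) = -4, so qd = 157 − 4p.
Supply slope: (120 − 117.5)/(6 − 5) = 2.5, so qs = 2.5p + 105.
Before the tax: set 157 − 4p = 2.5p + 105 → p* = $8, q* = 125.
With the tax collected from suppliers, supply shifts: qs = 2.5(p − 6.5) + 105.
Solving gives q = 115 with buyers paying $10.5 and suppliers receiving $4 (the $6.5 wedge).
Burden on buyers: $2.5; on suppliers: $4. (They sum to $6.5.)
The less price-elastic side of the market bears the larger share of a per-unit tax.

Buyers bear $2.5 per pound; suppliers bear $4 per pound.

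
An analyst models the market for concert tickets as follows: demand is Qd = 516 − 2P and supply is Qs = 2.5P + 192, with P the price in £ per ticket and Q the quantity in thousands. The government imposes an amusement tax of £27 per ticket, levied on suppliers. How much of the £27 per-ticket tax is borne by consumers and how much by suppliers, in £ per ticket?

Without the tax, 516 − 2P = 2.5P + 192 gives 4.5P = 324, so P* = £72 and Q* = 372.
With the tax collected from suppliers, supply shifts: Qs = 2.5(P − 27) + 192.
New equilibrium: consumers pay £87, suppliers receive £60, Q = 342. (Wedge: Pb − Ps = 27.)
Burden on consumers: £15; on suppliers: £12. (They sum to £27.)

Consumers bear £15 per ticket; suppliers bear £12 per ticket.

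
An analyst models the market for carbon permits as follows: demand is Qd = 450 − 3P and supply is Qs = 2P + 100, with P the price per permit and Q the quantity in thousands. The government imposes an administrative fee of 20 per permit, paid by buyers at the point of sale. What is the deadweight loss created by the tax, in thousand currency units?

Deadweight loss = 240 thousand.

Without the tax, 450 − 3P = 2P + 100 gives 5P = 350, so P* = 70 and Q* = 240.
With the tax collected from buyers, demand (in seller-price terms) shifts: Qd = 450 − 3(P + 20).
Solving gives Q = 216 with buyers paying 78 and producers receiving 58 (the 20 wedge).
Quantity falls by |ΔQ| = |240 − 216| = 24.
DWL = ½ · t · |ΔQ| = ½ · 20 · 24 = 240.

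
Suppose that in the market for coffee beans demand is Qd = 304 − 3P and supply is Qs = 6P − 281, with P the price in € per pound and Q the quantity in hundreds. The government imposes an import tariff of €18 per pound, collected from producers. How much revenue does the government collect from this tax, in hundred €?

Without the tax, 304 − 3P = 6P − 281 gives 9P = 585, so P* = €65 and Q* = 109.
With the tax collected from producers, supply shifts: Qs = 6(P − 18) − 281.
New equilibrium: consumers pay €77, producers receive €59, Q = 73. (Wedge: Pb − Ps = 18.)
Revenue = t · Q = 18 · 73 = €1314.

Tax revenue = €1314 hundred.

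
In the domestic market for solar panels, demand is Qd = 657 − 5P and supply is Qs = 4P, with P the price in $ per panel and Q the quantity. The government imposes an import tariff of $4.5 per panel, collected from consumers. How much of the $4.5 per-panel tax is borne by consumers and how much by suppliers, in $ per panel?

Without the tax, 657 − 5P = 4P gives 9P = 657, so P* = $73 and Q* = 292.
With the tax collected from consumers, demand (in seller-price terms) shifts: Qd = 657 − 5(P + 4.5).
New equilibrium: consumers pay $75, suppliers receive $70.5, Q = 282. (Wedge: Pb − Ps = 4.5.)
Burden on consumers: $2; on suppliers: $2.5. (They sum to $4.5.)
The less price-elastic side of the market bears the larger share of a per-unit tax.

Consumers bear $2 per panel; suppliers bear $2.5 per panel.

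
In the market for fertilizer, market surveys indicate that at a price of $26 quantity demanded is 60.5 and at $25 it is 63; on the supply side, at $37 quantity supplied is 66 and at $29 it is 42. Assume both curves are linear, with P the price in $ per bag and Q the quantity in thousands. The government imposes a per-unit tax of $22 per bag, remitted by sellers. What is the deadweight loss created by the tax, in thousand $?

Deadweight loss = $330 thousand.

Demand slope: (63 − 60.5)/(25 − 26) = -2.5, so Qd = 125.5 − 2.5P.
Supply slope: (42 − 66)/(29 − 37) = 3, so Qs = 3P − 45.
Before the tax: set 125.5 − 2.5P = 3P − 45 → P* = $31, Q* = 48.
With the tax collected from sellers, supply shifts: Qs = 3(P − 22) − 45.
New equilibrium: buyers pay $43, sellers receive $21, Q = 18. (Wedge: Pb − Ps = 22.)
Quantity falls by |ΔQ| = |48 − 18| = 30.
DWL = ½ · t · |ΔQ| = ½ · 22 · 30 = $330.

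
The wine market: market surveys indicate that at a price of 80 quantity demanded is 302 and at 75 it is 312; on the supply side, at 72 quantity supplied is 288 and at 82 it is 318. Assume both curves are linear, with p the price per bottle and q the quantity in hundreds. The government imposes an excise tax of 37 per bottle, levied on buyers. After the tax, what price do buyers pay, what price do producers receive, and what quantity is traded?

Buyers pay 100.2; producers receive 63.2; quantity = 261.6.

Demand slope: (312 − 302)/(75 − 80) = -2, so qd = 462 − 2p.
Supply slope: (318 − 288)/(82 − 72) = 3, so qs = 3p + 72.
Before the tax: set 462 − 2p = 3p + 72 → p* = 78, q* = 306.
With the tax collected from buyers, demand (in seller-price terms) shifts: qd = 462 − 2(p + 37).
Solving gives q = 261.6 with buyers paying 100.2 and producers receiving 63.2 (the 37 wedge).
The less price-elastic side of the market bears the larger share of a per-unit tax.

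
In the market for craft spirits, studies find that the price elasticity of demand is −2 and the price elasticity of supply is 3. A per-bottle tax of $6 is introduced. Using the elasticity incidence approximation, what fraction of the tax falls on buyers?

Buyers' share ≈ 0.6.

Incidence ratio: buyers' share ≈ εs / (εs + |εd|) = 3 / (3 + 2) = 0.6.
Supply is the more elastic side, so buyers bear the larger share.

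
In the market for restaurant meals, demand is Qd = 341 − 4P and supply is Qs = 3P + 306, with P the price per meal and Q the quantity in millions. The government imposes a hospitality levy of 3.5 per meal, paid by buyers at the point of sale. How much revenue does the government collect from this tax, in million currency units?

Before the tax: set 341 − 4P = 3P + 306 → P* = 5, Q* = 321.
With the tax collected from buyers, demand (in seller-price terms) shifts: Qd = 341 − 4(P + 3.5).
Solving gives Q = 315 with buyers paying 6.5 and suppliers receiving 3 (the 3.5 wedge).
Revenue = t · Q = 3.5 · 315 = 1102.5.

Tax revenue = 1102.5 million.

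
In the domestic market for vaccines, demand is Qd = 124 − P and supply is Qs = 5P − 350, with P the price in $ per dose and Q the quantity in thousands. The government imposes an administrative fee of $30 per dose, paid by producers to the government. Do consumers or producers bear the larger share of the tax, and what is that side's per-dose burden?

Without the tax, 124 − P = 5P − 350 gives 6P = 474, so P* = $79 and Q* = 45.
With the tax collected from producers, supply shifts: Qs = 5(P − 30) − 350.
New equilibrium: consumers pay $104, producers receive $74, Q = 20. (Wedge: Pb − Ps = 30.)
Per-dose burden: consumers $25, producers $5.
Consumers take the larger share because demand is less price-elastic here (demand slope 1 vs supply slope 5).

Consumers bear the larger share: $25 per dose.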